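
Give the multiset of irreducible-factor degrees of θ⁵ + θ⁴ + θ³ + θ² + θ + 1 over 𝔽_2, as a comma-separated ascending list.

1, 2, 2

Write h(θ) = θ⁵ + θ⁴ + θ³ + θ² + θ + 1.
Roots in 𝔽_2: h(0) = 1; h(1) = 0 → root.
Linear factors from roots: (θ + 1).
Complete factorization: h(θ) = (θ + 1)·(θ² + θ + 1)^2.
Factor degrees with multiplicity: 1 + 2 + 2 = 5.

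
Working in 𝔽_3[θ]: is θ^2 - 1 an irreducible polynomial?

No

Write m(θ) = θ^2 - 1.
Check for roots in 𝔽_3: m(0) = 2; m(1) = 0 → root; m(2) = 0 → root.
m(1) = 0, so (θ − 1) divides m(θ); m is reducible.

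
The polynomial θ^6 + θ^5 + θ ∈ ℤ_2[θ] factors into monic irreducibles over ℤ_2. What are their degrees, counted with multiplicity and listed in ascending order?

Write g(θ) = θ^6 + θ^5 + θ.
Roots in ℤ_2: g(0) = 0 → root; g(1) = 1.
Linear factors from roots: (θ).
Complete factorization: g(θ) = (θ)·(θ^2 + θ + 1)·(θ^3 + θ + 1).
Factor degrees with multiplicity: 1 + 2 + 3 = 6.

1, 2, 3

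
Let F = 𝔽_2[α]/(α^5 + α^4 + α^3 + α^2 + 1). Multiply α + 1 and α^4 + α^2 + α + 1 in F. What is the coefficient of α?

0

Multiply in 𝔽_2[α]: (α + 1)·(α^4 + α^2 + α + 1) = α^5 + α^4 + α^3 + 1.
Reduce using α^5 ≡ α^4 + α^3 + α^2 + 1 (mod α^5 + α^4 + α^3 + α^2 + 1).
Reduced: α^2.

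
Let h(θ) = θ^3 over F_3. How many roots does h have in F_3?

Evaluate at each of the 3 elements of F_3:
h(0) = 0 → root; h(1) = 1; h(2) = 2.
Roots: {0}.

1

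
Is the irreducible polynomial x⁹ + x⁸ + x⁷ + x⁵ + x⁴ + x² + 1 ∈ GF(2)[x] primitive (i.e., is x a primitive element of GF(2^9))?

Yes

Write f(x) = x⁹ + x⁸ + x⁷ + x⁵ + x⁴ + x² + 1.
|GF(2^9)^×| = 2^9 − 1 = 511. Prime factorization: 511 = 7·73.
f is primitive ⇔ x has order 511 in GF(2)[x]/(f), i.e. x^(511/q) ≠ 1 for each prime q | 511.
x^(73) mod f = x⁸ + x⁵ + x⁴ + x³ + x² + 1.
x^(7) mod f = x⁷.
None equal 1, so x has full order 511; f is primitive.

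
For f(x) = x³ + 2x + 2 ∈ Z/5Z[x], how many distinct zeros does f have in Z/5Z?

2

Evaluate at each of the 5 elements of Z/5Z:
f(0) = 2; f(1) = 0 → root; f(2) = 4; f(3) = 0 → root; f(4) = 4.
Roots: {1, 3}.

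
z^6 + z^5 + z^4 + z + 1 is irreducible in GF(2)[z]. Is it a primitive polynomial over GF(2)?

Write f(z) = z^6 + z^5 + z^4 + z + 1.
|GF(2^6)^×| = 2^6 − 1 = 63. Prime factorization: 63 = 3^2·7.
f is primitive ⇔ z has order 63 in GF(2)[z]/(f), i.e. z^(63/q) ≠ 1 for each prime q | 63.
z^(21) mod f = z^4 + z^3 + 1.
z^(9) mod f = z^5 + z^2 + z + 1.
None equal 1, so z has full order 63; f is primitive.

Yes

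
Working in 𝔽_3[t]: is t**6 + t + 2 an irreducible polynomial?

Write f(t) = t**6 + t + 2.
Check for roots in 𝔽_3: f(0) = 2; f(1) = 1; f(2) = 2.
No roots, so no linear factors.
Monic irreducibles of degree 2 over GF(3): t**2 + 1, t**2 + t + 2, t**2 + 2t + 2.
None of them divide f (all give nonzero remainder).
Degree-3 irreducible divisors: test the 8 monic irreducibles of degree 3 over GF(3).
None of them divide f (all give nonzero remainder).
No irreducible factor of degree ≤ 3 exists, so f is irreducible over GF(3).

Yes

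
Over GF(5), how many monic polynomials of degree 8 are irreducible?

48750

The number of monic irreducibles of degree 8 over GF(5) is (1/8)·Σ_{d∣8} μ(8/d) 5^d.
Divisors of 8: 1, 2, 4, 8; μ(8/d) for each: 0, 0, -1, 1.
Σ = − 5^4 + 5^8 = 390000.
N = 390000/8 = 48750.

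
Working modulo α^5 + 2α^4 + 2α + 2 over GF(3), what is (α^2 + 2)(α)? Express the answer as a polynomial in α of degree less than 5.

α^3 + 2α

Multiply in GF(3)[α]: (α^2 + 2)·(α) = α^3 + 2α.
Reduced: α^3 + 2α.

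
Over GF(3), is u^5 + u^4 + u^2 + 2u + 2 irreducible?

Yes

Write P(u) = u^5 + u^4 + u^2 + 2u + 2.
Check for roots in GF(3): P(0) = 2; P(1) = 1; P(2) = 1.
No roots, so no linear factors.
Monic irreducibles of degree 2 over GF(3): u^2 + 1, u^2 + u + 2, u^2 + 2u + 2.
None of them divide P (all give nonzero remainder).
No irreducible factor of degree ≤ 2 exists, so P is irreducible over GF(3).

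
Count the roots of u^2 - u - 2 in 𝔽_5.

Write f(u) = u^2 - u - 2.
Evaluate at each of the 5 elements of 𝔽_5:
f(0) = 3; f(1) = 3; f(2) = 0 → root; f(3) = 4; f(4) = 0 → root.
Roots: {2, 4}.

2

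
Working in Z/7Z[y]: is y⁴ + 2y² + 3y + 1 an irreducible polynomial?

Write P(y) = y⁴ + 2y² + 3y + 1.
Check for roots in Z/7Z: P(0) = 1; P(1) = 0 → root; P(2) = 3; P(3) = 4; P(4) = 0 → root; P(5) = 5; P(6) = 1.
P(1) = 0, so (y − 1) divides P(y); P is reducible.

No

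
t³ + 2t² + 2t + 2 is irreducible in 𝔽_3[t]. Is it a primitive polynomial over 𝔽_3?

Write f(t) = t³ + 2t² + 2t + 2.
|GF(3^3)^×| = 3^3 − 1 = 26. Prime factorization: 26 = 2·13.
f is primitive ⇔ t has order 26 in GF(3)[t]/(f), i.e. t^(26/q) ≠ 1 for each prime q | 26.
t^(13) mod f = 1
t^(2) mod f = t².
Since t^(13) = 1, the order of t divides 13 < 26; not primitive.

No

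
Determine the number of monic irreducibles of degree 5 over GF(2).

6

The number of monic irreducibles of degree 5 over GF(2) is (1/5)·Σ_{d∣5} μ(5/d) 2^d.
Divisors of 5: 1, 5; μ(5/d) for each: -1, 1.
Σ = − 2^1 + 2^5 = 30.
N = 30/5 = 6.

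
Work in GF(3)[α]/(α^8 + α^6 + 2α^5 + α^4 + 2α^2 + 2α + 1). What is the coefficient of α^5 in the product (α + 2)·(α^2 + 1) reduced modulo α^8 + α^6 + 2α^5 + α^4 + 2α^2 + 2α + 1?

0

Multiply in GF(3)[α]: (α + 2)·(α^2 + 1) = α^3 + 2α^2 + α + 2.
Reduced: α^3 + 2α^2 + α + 2.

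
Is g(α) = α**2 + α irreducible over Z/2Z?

Check for roots in Z/2Z: g(0) = 0 → root; g(1) = 0 → root.
g(0) = 0, so (α) divides g(α); g is reducible.

No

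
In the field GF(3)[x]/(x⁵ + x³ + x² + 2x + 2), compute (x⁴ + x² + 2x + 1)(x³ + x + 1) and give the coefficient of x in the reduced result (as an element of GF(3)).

Multiply in GF(3)[x]: (x⁴ + x² + 2x + 1)·(x³ + x + 1) = x⁷ + 2x⁵ + 2x³ + 1.
Reduce using x⁵ ≡ 2x³ + 2x² + x + 1 (mod x⁵ + x³ + x² + 2x + 2).
Reduced: 2x⁴ + 2x³ + x + 2.

1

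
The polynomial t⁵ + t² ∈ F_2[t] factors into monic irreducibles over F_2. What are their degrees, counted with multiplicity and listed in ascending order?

Write h(t) = t⁵ + t².
Roots in F_2: h(0) = 0 → root; h(1) = 0 → root.
Linear factors from roots: (t), (t + 1).
Complete factorization: h(t) = (t + 1)·(t)^2·(t² + t + 1).
Factor degrees with multiplicity: 1 + 1 + 1 + 2 = 5.

1, 1, 1, 2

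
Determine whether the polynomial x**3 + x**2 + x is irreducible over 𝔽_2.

Write h(x) = x**3 + x**2 + x.
Check for roots in 𝔽_2: h(0) = 0 → root; h(1) = 1.
h(0) = 0, so (x) divides h(x); h is reducible.

No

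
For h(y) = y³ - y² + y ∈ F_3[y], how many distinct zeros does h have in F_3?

2

Evaluate at each of the 3 elements of F_3:
h(0) = 0 → root; h(1) = 1; h(2) = 0 → root.
Roots: {0, 2}.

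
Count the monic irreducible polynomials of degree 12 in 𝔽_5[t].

20343700

x^(5^12) − x is the product of all monic irreducibles of degree dividing 12; Möbius inversion gives N = (1/12) Σ μ(12/d)·5^d.
Divisors of 12: 1, 2, 3, 4, 6, 12; μ(12/d) for each: 0, 1, 0, -1, -1, 1.
Σ = 5^2 − 5^4 − 5^6 + 5^12 = 244124400.
N = 244124400/12 = 20343700.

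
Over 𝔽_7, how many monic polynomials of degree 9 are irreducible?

x^(7^9) − x is the product of all monic irreducibles of degree dividing 9; Möbius inversion gives N = (1/9) Σ μ(9/d)·7^d.
Divisors of 9: 1, 3, 9; μ(9/d) for each: 0, -1, 1.
Σ = − 7^3 + 7^9 = 40353264.
N = 40353264/9 = 4483696.

4483696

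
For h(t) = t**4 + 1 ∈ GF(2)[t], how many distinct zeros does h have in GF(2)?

1

Evaluate at each of the 2 elements of GF(2):
h(0) = 1; h(1) = 0 → root.
Roots: {1}.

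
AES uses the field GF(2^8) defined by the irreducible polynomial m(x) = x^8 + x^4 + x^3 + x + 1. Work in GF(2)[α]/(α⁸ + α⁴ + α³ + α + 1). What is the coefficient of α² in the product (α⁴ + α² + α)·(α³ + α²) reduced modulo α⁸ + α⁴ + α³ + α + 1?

Multiply in GF(2)[α]: (α⁴ + α² + α)·(α³ + α²) = α⁷ + α⁶ + α⁵ + α³.
Reduced: α⁷ + α⁶ + α⁵ + α³.

0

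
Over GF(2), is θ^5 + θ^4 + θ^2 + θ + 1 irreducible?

Yes

Write P(θ) = θ^5 + θ^4 + θ^2 + θ + 1.
Check for roots in GF(2): P(0) = 1; P(1) = 1.
No roots, so no linear factors.
Monic irreducibles of degree 2 over GF(2): θ^2 + θ + 1.
None of them divide P (all give nonzero remainder).
No irreducible factor of degree ≤ 2 exists, so P is irreducible over GF(2).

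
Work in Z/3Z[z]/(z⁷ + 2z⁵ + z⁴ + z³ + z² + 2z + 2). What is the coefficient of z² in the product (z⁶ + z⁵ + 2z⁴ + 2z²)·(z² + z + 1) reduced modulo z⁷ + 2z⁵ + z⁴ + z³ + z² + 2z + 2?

1

Multiply in Z/3Z[z]: (z⁶ + z⁵ + 2z⁴ + 2z²)·(z² + z + 1) = z⁸ + 2z⁷ + z⁶ + z⁴ + 2z³ + 2z².
Reduce using z⁷ ≡ z⁵ + 2z⁴ + 2z³ + 2z² + z + 1 (mod z⁷ + 2z⁵ + z⁴ + z³ + z² + 2z + 2).
Reduced: 2z⁶ + z⁵ + z⁴ + 2z³ + z² + 2.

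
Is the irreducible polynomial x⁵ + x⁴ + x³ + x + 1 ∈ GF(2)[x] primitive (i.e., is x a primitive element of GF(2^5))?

Yes

Write f(x) = x⁵ + x⁴ + x³ + x + 1.
|GF(2^5)^×| = 2^5 − 1 = 31. Prime factorization: 31 = 31.
f is primitive ⇔ x has order 31 in GF(2)[x]/(f), i.e. x^(31/q) ≠ 1 for each prime q | 31.
x^(1) mod f = x.
None equal 1, so x has full order 31; f is primitive.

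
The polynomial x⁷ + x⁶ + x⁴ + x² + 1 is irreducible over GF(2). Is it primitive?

Yes

Write f(x) = x⁷ + x⁶ + x⁴ + x² + 1.
|GF(2^7)^×| = 2^7 − 1 = 127. Prime factorization: 127 = 127.
f is primitive ⇔ x has order 127 in GF(2)[x]/(f), i.e. x^(127/q) ≠ 1 for each prime q | 127.
x^(1) mod f = x.
None equal 1, so x has full order 127; f is primitive.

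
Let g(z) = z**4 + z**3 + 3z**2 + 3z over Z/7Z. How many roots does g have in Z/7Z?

4

Evaluate at each of the 7 elements of Z/7Z:
g(0) = 0 → root; g(1) = 1; g(2) = 0 → root; g(3) = 4; g(4) = 2; g(5) = 0 → root; g(6) = 0 → root.
Roots: {0, 2, 5, 6}.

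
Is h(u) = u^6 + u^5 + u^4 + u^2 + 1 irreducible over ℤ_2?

Check for roots in ℤ_2: h(0) = 1; h(1) = 1.
No roots, so no linear factors.
Monic irreducibles of degree 2 over GF(2): u^2 + u + 1.
None of them divide h (all give nonzero remainder).
Monic irreducibles of degree 3 over GF(2): u^3 + u + 1, u^3 + u^2 + 1.
None of them divide h (all give nonzero remainder).
No irreducible factor of degree ≤ 3 exists, so h is irreducible over GF(2).

Yes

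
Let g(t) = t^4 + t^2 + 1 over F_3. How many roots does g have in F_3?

2

Evaluate at each of the 3 elements of F_3:
g(0) = 1; g(1) = 0 → root; g(2) = 0 → root.
Roots: {1, 2}.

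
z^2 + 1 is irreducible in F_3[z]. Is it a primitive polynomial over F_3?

Write f(z) = z^2 + 1.
|GF(3^2)^×| = 3^2 − 1 = 8. Prime factorization: 8 = 2^3.
f is primitive ⇔ z has order 8 in GF(3)[z]/(f), i.e. z^(8/q) ≠ 1 for each prime q | 8.
z^(4) mod f = 1
Since z^(4) = 1, the order of z divides 4 < 8; not primitive.

No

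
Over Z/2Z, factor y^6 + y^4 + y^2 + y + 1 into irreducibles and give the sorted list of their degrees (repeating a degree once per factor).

Write h(y) = y^6 + y^4 + y^2 + y + 1.
Roots in Z/2Z: h(0) = 1; h(1) = 1.
Complete factorization: h(y) = (y^6 + y^4 + y^2 + y + 1).
Factor degrees with multiplicity: 6 = 6.

6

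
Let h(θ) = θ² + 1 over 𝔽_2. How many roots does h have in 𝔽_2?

Evaluate at each of the 2 elements of 𝔽_2:
h(0) = 1; h(1) = 0 → root.
Roots: {1}.

1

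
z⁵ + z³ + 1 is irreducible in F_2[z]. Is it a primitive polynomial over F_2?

Yes

Write f(z) = z⁵ + z³ + 1.
|GF(2^5)^×| = 2^5 − 1 = 31. Prime factorization: 31 = 31.
f is primitive ⇔ z has order 31 in GF(2)[z]/(f), i.e. z^(31/q) ≠ 1 for each prime q | 31.
z^(1) mod f = z.
None equal 1, so z has full order 31; f is primitive.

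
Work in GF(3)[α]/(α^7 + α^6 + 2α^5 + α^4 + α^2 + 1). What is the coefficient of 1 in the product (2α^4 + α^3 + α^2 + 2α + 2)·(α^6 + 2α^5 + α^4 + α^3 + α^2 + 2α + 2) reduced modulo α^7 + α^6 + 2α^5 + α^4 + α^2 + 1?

0

Multiply in GF(3)[α]: (2α^4 + α^3 + α^2 + 2α + 2)·(α^6 + 2α^5 + α^4 + α^3 + α^2 + 2α + 2) = 2α^10 + 2α^9 + 2α^8 + α^7 + α^6 + 2α^4 + 2α^3 + 2α^2 + 2α + 1.
Reduce using α^7 ≡ 2α^6 + α^5 + 2α^4 + 2α^2 + 2 (mod α^7 + α^6 + 2α^5 + α^4 + α^2 + 1).
Reduced: α^6 + α^5 + α^4 + 2α^3 + α^2 + α.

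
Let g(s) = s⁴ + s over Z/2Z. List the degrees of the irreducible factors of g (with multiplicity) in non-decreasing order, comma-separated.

Roots in Z/2Z: g(0) = 0 → root; g(1) = 0 → root.
Linear factors from roots: (s), (s + 1).
Complete factorization: g(s) = (s)·(s + 1)·(s² + s + 1).
Factor degrees with multiplicity: 1 + 1 + 2 = 4.

1, 1, 2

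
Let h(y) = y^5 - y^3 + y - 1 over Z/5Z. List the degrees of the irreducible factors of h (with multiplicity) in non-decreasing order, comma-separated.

1, 1, 3

Roots in Z/5Z: h(0) = 4; h(1) = 0 → root; h(2) = 0 → root; h(3) = 3; h(4) = 3.
Linear factors from roots: (y - 1), (y - 2).
Complete factorization: h(y) = (y - 2)·(y - 1)·(y^3 - 2y^2 + y + 2).
Factor degrees with multiplicity: 1 + 1 + 3 = 5.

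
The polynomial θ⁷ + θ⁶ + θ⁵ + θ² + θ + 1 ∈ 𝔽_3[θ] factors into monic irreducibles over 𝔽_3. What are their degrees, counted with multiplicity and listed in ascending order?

1, 1, 1, 4

Write g(θ) = θ⁷ + θ⁶ + θ⁵ + θ² + θ + 1.
Roots in 𝔽_3: g(0) = 1; g(1) = 0 → root; g(2) = 0 → root.
Linear factors from roots: (θ + 2), (θ + 1).
Complete factorization: g(θ) = (θ + 1)·(θ + 2)^2·(θ⁴ + 2θ³ + θ² + 2θ + 1).
Factor degrees with multiplicity: 1 + 1 + 1 + 4 = 7.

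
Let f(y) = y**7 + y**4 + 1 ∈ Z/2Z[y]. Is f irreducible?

Check for roots in Z/2Z: f(0) = 1; f(1) = 1.
No roots, so no linear factors.
Monic irreducibles of degree 2 over GF(2): y**2 + y + 1.
None of them divide f (all give nonzero remainder).
Monic irreducibles of degree 3 over GF(2): y**3 + y + 1, y**3 + y**2 + 1.
None of them divide f (all give nonzero remainder).
No irreducible factor of degree ≤ 3 exists, so f is irreducible over GF(2).

Yes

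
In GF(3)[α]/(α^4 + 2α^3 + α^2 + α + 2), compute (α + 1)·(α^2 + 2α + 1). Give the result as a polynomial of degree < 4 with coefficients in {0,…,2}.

Multiply in GF(3)[α]: (α + 1)·(α^2 + 2α + 1) = α^3 + 1.
Reduced: α^3 + 1.

α^3 + 1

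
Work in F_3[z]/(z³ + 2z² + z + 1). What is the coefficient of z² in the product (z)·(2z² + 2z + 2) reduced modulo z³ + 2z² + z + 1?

1

Multiply in F_3[z]: (z)·(2z² + 2z + 2) = 2z³ + 2z² + 2z.
Reduce using z³ ≡ z² + 2z + 2 (mod z³ + 2z² + z + 1).
Reduced: z² + 1.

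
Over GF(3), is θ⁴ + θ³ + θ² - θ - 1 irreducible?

Yes

Write f(θ) = θ⁴ + θ³ + θ² - θ - 1.
Check for roots in GF(3): f(0) = 2; f(1) = 1; f(2) = 1.
No roots, so no linear factors.
Monic irreducibles of degree 2 over GF(3): θ² + 1, θ² + θ - 1, θ² - θ - 1.
None of them divide f (all give nonzero remainder).
No irreducible factor of degree ≤ 2 exists, so f is irreducible over GF(3).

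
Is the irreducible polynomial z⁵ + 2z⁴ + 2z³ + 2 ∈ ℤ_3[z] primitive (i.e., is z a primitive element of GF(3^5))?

Write f(z) = z⁵ + 2z⁴ + 2z³ + 2.
|GF(3^5)^×| = 3^5 − 1 = 242. Prime factorization: 242 = 2·11^2.
f is primitive ⇔ z has order 242 in GF(3)[z]/(f), i.e. z^(242/q) ≠ 1 for each prime q | 242.
z^(121) mod f = 1
z^(22) mod f = z⁴ + z² + z + 2.
Since z^(121) = 1, the order of z divides 121 < 242; not primitive.

No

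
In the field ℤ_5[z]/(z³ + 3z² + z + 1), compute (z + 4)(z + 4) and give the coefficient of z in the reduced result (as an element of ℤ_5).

3

Multiply in ℤ_5[z]: (z + 4)·(z + 4) = z² + 3z + 1.
Reduced: z² + 3z + 1.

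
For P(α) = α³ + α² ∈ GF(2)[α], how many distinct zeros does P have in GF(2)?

Evaluate at each of the 2 elements of GF(2):
P(0) = 0 → root; P(1) = 0 → root.
Roots: {0, 1}.

2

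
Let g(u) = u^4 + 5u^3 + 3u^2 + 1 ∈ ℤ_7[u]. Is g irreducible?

No

Check for roots in ℤ_7: g(0) = 1; g(1) = 3; g(2) = 6; g(3) = 6; g(4) = 2; g(5) = 3; g(6) = 0 → root.
g(6) = 0, so (u − 6) divides g(u); g is reducible.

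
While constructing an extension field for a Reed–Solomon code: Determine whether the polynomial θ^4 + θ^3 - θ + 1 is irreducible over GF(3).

Yes

Write f(θ) = θ^4 + θ^3 - θ + 1.
Check for roots in GF(3): f(0) = 1; f(1) = 2; f(2) = 2.
No roots, so no linear factors.
Monic irreducibles of degree 2 over GF(3): θ^2 + 1, θ^2 + θ - 1, θ^2 - θ - 1.
None of them divide f (all give nonzero remainder).
No irreducible factor of degree ≤ 2 exists, so f is irreducible over GF(3).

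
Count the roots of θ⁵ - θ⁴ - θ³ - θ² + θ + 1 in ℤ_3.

1

Write g(θ) = θ⁵ - θ⁴ - θ³ - θ² + θ + 1.
Evaluate at each of the 3 elements of ℤ_3:
g(0) = 1; g(1) = 0 → root; g(2) = 1.
Roots: {1}.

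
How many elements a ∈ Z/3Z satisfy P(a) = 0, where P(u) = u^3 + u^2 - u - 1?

Evaluate at each of the 3 elements of Z/3Z:
P(0) = 2; P(1) = 0 → root; P(2) = 0 → root.
Roots: {1, 2}.

2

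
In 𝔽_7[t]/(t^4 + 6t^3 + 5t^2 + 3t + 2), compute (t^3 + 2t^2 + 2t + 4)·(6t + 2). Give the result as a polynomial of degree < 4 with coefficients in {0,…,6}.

6t^3 + 3t + 3

Multiply in 𝔽_7[t]: (t^3 + 2t^2 + 2t + 4)·(6t + 2) = 6t^4 + 2t^2 + 1.
Reduce using t^4 ≡ t^3 + 2t^2 + 4t + 5 (mod t^4 + 6t^3 + 5t^2 + 3t + 2).
Reduced: 6t^3 + 3t + 3.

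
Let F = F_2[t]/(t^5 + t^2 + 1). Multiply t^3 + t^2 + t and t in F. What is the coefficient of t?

0

Multiply in F_2[t]: (t^3 + t^2 + t)·(t) = t^4 + t^3 + t^2.
Reduced: t^4 + t^3 + t^2.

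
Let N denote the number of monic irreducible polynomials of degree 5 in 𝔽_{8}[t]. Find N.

x^(8^5) − x is the product of all monic irreducibles of degree dividing 5; Möbius inversion gives N = (1/5) Σ μ(5/d)·8^d.
Divisors of 5: 1, 5; μ(5/d) for each: -1, 1.
Σ = − 8^1 + 8^5 = 32760.
N = 32760/5 = 6552.

6552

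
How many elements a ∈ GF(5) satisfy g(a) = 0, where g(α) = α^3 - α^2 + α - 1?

Evaluate at each of the 5 elements of GF(5):
g(0) = 4; g(1) = 0 → root; g(2) = 0 → root; g(3) = 0 → root; g(4) = 1.
Roots: {1, 2, 3}.

3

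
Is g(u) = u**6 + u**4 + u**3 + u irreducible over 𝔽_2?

Check for roots in 𝔽_2: g(0) = 0 → root; g(1) = 0 → root.
g(0) = 0, so (u) divides g(u); g is reducible.

No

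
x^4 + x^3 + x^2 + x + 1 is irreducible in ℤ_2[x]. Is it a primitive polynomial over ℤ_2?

No

Write f(x) = x^4 + x^3 + x^2 + x + 1.
|GF(2^4)^×| = 2^4 − 1 = 15. Prime factorization: 15 = 3·5.
f is primitive ⇔ x has order 15 in GF(2)[x]/(f), i.e. x^(15/q) ≠ 1 for each prime q | 15.
x^(5) mod f = 1
x^(3) mod f = x^3.
Since x^(5) = 1, the order of x divides 5 < 15; not primitive.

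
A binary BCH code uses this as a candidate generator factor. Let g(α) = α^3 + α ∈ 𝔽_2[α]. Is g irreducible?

Check for roots in 𝔽_2: g(0) = 0 → root; g(1) = 0 → root.
g(0) = 0, so (α) divides g(α); g is reducible.

No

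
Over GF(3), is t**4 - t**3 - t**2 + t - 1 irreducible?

Yes

Write f(t) = t**4 - t**3 - t**2 + t - 1.
Check for roots in GF(3): f(0) = 2; f(1) = 2; f(2) = 2.
No roots, so no linear factors.
Monic irreducibles of degree 2 over GF(3): t**2 + 1, t**2 + t - 1, t**2 - t - 1.
None of them divide f (all give nonzero remainder).
No irreducible factor of degree ≤ 2 exists, so f is irreducible over GF(3).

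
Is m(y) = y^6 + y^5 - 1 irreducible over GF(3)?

Yes

Check for roots in GF(3): m(0) = 2; m(1) = 1; m(2) = 2.
No roots, so no linear factors.
Monic irreducibles of degree 2 over GF(3): y^2 + 1, y^2 + y - 1, y^2 - y - 1.
None of them divide m (all give nonzero remainder).
Degree-3 irreducible divisors: test the 8 monic irreducibles of degree 3 over GF(3).
None of them divide m (all give nonzero remainder).
No irreducible factor of degree ≤ 3 exists, so m is irreducible over GF(3).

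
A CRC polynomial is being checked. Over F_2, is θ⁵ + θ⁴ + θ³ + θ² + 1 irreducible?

Write f(θ) = θ⁵ + θ⁴ + θ³ + θ² + 1.
Check for roots in F_2: f(0) = 1; f(1) = 1.
No roots, so no linear factors.
Monic irreducibles of degree 2 over GF(2): θ² + θ + 1.
None of them divide f (all give nonzero remainder).
No irreducible factor of degree ≤ 2 exists, so f is irreducible over GF(2).

Yes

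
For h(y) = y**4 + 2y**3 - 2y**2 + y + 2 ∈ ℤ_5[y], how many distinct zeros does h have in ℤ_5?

Evaluate at each of the 5 elements of ℤ_5:
h(0) = 2; h(1) = 4; h(2) = 3; h(3) = 2; h(4) = 3.
No element is a root.

0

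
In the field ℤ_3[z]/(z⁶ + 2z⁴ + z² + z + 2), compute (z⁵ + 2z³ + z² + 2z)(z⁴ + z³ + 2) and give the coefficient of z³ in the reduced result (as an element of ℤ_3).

1

Multiply in ℤ_3[z]: (z⁵ + 2z³ + z² + 2z)·(z⁴ + z³ + 2) = z⁹ + z⁸ + 2z⁷ + 2z⁵ + 2z⁴ + z³ + 2z² + z.
Reduce using z⁶ ≡ z⁴ + 2z² + 2z + 1 (mod z⁶ + 2z⁴ + z² + z + 2).
Reduced: z⁵ + z⁴ + z³ + 2z² + 1.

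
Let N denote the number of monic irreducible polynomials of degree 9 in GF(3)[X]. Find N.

2184

The number of monic irreducibles of degree 9 over GF(3) is (1/9)·Σ_{d∣9} μ(9/d) 3^d.
Divisors of 9: 1, 3, 9; μ(9/d) for each: 0, -1, 1.
Σ = − 3^3 + 3^9 = 19656.
N = 19656/9 = 2184.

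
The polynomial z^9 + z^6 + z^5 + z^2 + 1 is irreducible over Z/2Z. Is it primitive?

Write f(z) = z^9 + z^6 + z^5 + z^2 + 1.
|GF(2^9)^×| = 2^9 − 1 = 511. Prime factorization: 511 = 7·73.
f is primitive ⇔ z has order 511 in GF(2)[z]/(f), i.e. z^(511/q) ≠ 1 for each prime q | 511.
z^(73) mod f = 1
z^(7) mod f = z^7.
Since z^(73) = 1, the order of z divides 73 < 511; not primitive.

No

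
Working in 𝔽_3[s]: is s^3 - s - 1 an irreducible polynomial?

Write g(s) = s^3 - s - 1.
Check for roots in 𝔽_3: g(0) = 2; g(1) = 2; g(2) = 2.
No roots. A degree-3 polynomial over a field with no linear factor is irreducible.

Yes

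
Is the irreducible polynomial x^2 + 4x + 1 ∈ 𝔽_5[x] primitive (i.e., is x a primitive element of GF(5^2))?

Write f(x) = x^2 + 4x + 1.
|GF(5^2)^×| = 5^2 − 1 = 24. Prime factorization: 24 = 2^3·3.
f is primitive ⇔ x has order 24 in GF(5)[x]/(f), i.e. x^(24/q) ≠ 1 for each prime q | 24.
x^(12) mod f = 1
x^(8) mod f = x + 4.
Since x^(12) = 1, the order of x divides 12 < 24; not primitive.

No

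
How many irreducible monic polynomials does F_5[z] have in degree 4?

x^(5^4) − x is the product of all monic irreducibles of degree dividing 4; Möbius inversion gives N = (1/4) Σ μ(4/d)·5^d.
Divisors of 4: 1, 2, 4; μ(4/d) for each: 0, -1, 1.
Σ = − 5^2 + 5^4 = 600.
N = 600/4 = 150.

150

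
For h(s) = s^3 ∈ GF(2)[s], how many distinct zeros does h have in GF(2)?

1

Evaluate at each of the 2 elements of GF(2):
h(0) = 0 → root; h(1) = 1.
Roots: {0}.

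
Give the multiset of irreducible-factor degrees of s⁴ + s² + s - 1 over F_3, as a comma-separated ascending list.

Write f(s) = s⁴ + s² + s - 1.
Roots in F_3: f(0) = 2; f(1) = 2; f(2) = 0 → root.
Linear factors from roots: (s + 1).
Complete factorization: f(s) = (s + 1)·(s³ - s² - s - 1).
Factor degrees with multiplicity: 1 + 3 = 4.

1, 3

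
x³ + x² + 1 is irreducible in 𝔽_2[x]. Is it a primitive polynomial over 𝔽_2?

Yes

Write f(x) = x³ + x² + 1.
|GF(2^3)^×| = 2^3 − 1 = 7. Prime factorization: 7 = 7.
f is primitive ⇔ x has order 7 in GF(2)[x]/(f), i.e. x^(7/q) ≠ 1 for each prime q | 7.
x^(1) mod f = x.
None equal 1, so x has full order 7; f is primitive.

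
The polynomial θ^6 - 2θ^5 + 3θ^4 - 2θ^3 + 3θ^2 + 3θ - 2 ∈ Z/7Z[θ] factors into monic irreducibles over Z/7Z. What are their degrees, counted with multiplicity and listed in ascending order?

Write f(θ) = θ^6 - 2θ^5 + 3θ^4 - 2θ^3 + 3θ^2 + 3θ - 2.
Linear factors from roots: (θ + 2).
Complete factorization: f(θ) = (θ + 2)·(θ^2 - 2θ - 2)·(θ^3 - 2θ^2 + 2θ - 3).
Factor degrees with multiplicity: 1 + 2 + 3 = 6.

1, 2, 3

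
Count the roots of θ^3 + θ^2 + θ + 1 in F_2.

1

Write g(θ) = θ^3 + θ^2 + θ + 1.
Evaluate at each of the 2 elements of F_2:
g(0) = 1; g(1) = 0 → root.
Roots: {1}.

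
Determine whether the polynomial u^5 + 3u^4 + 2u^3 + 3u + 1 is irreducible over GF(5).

Write f(u) = u^5 + 3u^4 + 2u^3 + 3u + 1.
Check for roots in GF(5): f(0) = 1; f(1) = 0 → root; f(2) = 3; f(3) = 0 → root; f(4) = 3.
f(1) = 0, so (u − 1) divides f(u); f is reducible.

No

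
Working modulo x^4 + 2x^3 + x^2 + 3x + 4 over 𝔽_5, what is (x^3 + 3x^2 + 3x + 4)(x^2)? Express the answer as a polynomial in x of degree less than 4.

Multiply in 𝔽_5[x]: (x^3 + 3x^2 + 3x + 4)·(x^2) = x^5 + 3x^4 + 3x^3 + 4x^2.
Reduce using x^4 ≡ 3x^3 + 4x^2 + 2x + 1 (mod x^4 + 2x^3 + x^2 + 3x + 4).
Reduced: 3x + 1.

3x + 1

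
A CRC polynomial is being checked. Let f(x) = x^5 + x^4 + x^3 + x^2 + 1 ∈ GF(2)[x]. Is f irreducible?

Check for roots in GF(2): f(0) = 1; f(1) = 1.
No roots, so no linear factors.
Monic irreducibles of degree 2 over GF(2): x^2 + x + 1.
None of them divide f (all give nonzero remainder).
No irreducible factor of degree ≤ 2 exists, so f is irreducible over GF(2).

Yes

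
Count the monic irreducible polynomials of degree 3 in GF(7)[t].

The number of monic irreducibles of degree 3 over GF(7) is (1/3)·Σ_{d∣3} μ(3/d) 7^d.
Divisors of 3: 1, 3; μ(3/d) for each: -1, 1.
Σ = − 7^1 + 7^3 = 336.
N = 336/3 = 112.

112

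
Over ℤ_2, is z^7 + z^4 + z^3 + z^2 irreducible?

Write P(z) = z^7 + z^4 + z^3 + z^2.
Check for roots in ℤ_2: P(0) = 0 → root; P(1) = 0 → root.
P(0) = 0, so (z) divides P(z); P is reducible.

No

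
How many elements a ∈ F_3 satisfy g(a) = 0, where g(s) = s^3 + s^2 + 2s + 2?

Evaluate at each of the 3 elements of F_3:
g(0) = 2; g(1) = 0 → root; g(2) = 0 → root.
Roots: {1, 2}.

2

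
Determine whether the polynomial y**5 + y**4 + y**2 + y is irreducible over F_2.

Write P(y) = y**5 + y**4 + y**2 + y.
Check for roots in F_2: P(0) = 0 → root; P(1) = 0 → root.
P(0) = 0, so (y) divides P(y); P is reducible.

No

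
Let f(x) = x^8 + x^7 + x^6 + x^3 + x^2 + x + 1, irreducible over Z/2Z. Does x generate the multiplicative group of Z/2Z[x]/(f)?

Yes

|GF(2^8)^×| = 2^8 − 1 = 255. Prime factorization: 255 = 3·5·17.
f is primitive ⇔ x has order 255 in GF(2)[x]/(f), i.e. x^(255/q) ≠ 1 for each prime q | 255.
x^(85) mod f = x^5 + x^4 + x^3 + x^2 + 1.
x^(51) mod f = x^6 + x^3.
x^(15) mod f = x^5 + x^4 + x^3 + x + 1.
None equal 1, so x has full order 255; f is primitive.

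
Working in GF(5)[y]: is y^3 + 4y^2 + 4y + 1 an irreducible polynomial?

Write g(y) = y^3 + 4y^2 + 4y + 1.
Check for roots in GF(5): g(0) = 1; g(1) = 0 → root; g(2) = 3; g(3) = 1; g(4) = 0 → root.
g(1) = 0, so (y − 1) divides g(y); g is reducible.

No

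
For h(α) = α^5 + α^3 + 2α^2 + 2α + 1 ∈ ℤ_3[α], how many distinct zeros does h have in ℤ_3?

Evaluate at each of the 3 elements of ℤ_3:
h(0) = 1; h(1) = 1; h(2) = 2.
No element is a root.

0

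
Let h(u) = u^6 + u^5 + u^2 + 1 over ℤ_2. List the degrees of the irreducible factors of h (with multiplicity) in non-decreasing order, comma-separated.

1, 2, 3

Roots in ℤ_2: h(0) = 1; h(1) = 0 → root.
Linear factors from roots: (u + 1).
Complete factorization: h(u) = (u + 1)·(u^2 + u + 1)·(u^3 + u^2 + 1).
Factor degrees with multiplicity: 1 + 2 + 3 = 6.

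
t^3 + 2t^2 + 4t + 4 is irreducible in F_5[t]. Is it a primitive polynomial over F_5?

Write f(t) = t^3 + 2t^2 + 4t + 4.
|GF(5^3)^×| = 5^3 − 1 = 124. Prime factorization: 124 = 2^2·31.
f is primitive ⇔ t has order 124 in GF(5)[t]/(f), i.e. t^(124/q) ≠ 1 for each prime q | 124.
t^(62) mod f = 1
t^(4) mod f = 4t + 3.
Since t^(62) = 1, the order of t divides 62 < 124; not primitive.

No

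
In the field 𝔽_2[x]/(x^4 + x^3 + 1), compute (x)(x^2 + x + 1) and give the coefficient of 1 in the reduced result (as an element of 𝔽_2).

0

Multiply in 𝔽_2[x]: (x)·(x^2 + x + 1) = x^3 + x^2 + x.
Reduced: x^3 + x^2 + x.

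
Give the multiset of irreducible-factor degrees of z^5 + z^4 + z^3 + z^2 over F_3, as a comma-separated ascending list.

Write f(z) = z^5 + z^4 + z^3 + z^2.
Roots in F_3: f(0) = 0 → root; f(1) = 1; f(2) = 0 → root.
Linear factors from roots: (z), (z + 1).
Complete factorization: f(z) = (z + 1)·(z)^2·(z^2 + 1).
Factor degrees with multiplicity: 1 + 1 + 1 + 2 = 5.

1, 1, 1, 2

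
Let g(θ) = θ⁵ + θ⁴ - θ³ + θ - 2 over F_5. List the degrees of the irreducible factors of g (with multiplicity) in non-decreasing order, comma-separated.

Roots in F_5: g(0) = 3; g(1) = 0 → root; g(2) = 0 → root; g(3) = 3; g(4) = 3.
Linear factors from roots: (θ - 1), (θ - 2).
Complete factorization: g(θ) = (θ - 2)·(θ - 1)·(θ³ - θ² - θ - 1).
Factor degrees with multiplicity: 1 + 1 + 3 = 5.

1, 1, 3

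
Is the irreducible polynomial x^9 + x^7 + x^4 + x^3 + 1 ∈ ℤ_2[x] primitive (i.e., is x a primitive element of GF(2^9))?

No

Write f(x) = x^9 + x^7 + x^4 + x^3 + 1.
|GF(2^9)^×| = 2^9 − 1 = 511. Prime factorization: 511 = 7·73.
f is primitive ⇔ x has order 511 in GF(2)[x]/(f), i.e. x^(511/q) ≠ 1 for each prime q | 511.
x^(73) mod f = 1
x^(7) mod f = x^7.
Since x^(73) = 1, the order of x divides 73 < 511; not primitive.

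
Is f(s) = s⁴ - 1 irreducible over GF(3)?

No

Check for roots in GF(3): f(0) = 2; f(1) = 0 → root; f(2) = 0 → root.
f(1) = 0, so (s − 1) divides f(s); f is reducible.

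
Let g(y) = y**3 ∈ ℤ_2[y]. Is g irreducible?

No

Check for roots in ℤ_2: g(0) = 0 → root; g(1) = 1.
g(0) = 0, so (y) divides g(y); g is reducible.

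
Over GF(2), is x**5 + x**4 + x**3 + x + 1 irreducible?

Yes

Write f(x) = x**5 + x**4 + x**3 + x + 1.
Check for roots in GF(2): f(0) = 1; f(1) = 1.
No roots, so no linear factors.
Monic irreducibles of degree 2 over GF(2): x**2 + x + 1.
None of them divide f (all give nonzero remainder).
No irreducible factor of degree ≤ 2 exists, so f is irreducible over GF(2).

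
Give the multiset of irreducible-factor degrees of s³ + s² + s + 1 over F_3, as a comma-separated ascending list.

Write h(s) = s³ + s² + s + 1.
Roots in F_3: h(0) = 1; h(1) = 1; h(2) = 0 → root.
Linear factors from roots: (s + 1).
Complete factorization: h(s) = (s + 1)·(s² + 1).
Factor degrees with multiplicity: 1 + 2 = 3.

1, 2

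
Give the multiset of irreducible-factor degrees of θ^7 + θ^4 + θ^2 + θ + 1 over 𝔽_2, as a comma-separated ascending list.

Write g(θ) = θ^7 + θ^4 + θ^2 + θ + 1.
Roots in 𝔽_2: g(0) = 1; g(1) = 1.
Complete factorization: g(θ) = (θ^2 + θ + 1)^2·(θ^3 + θ + 1).
Factor degrees with multiplicity: 2 + 2 + 3 = 7.

2, 2, 3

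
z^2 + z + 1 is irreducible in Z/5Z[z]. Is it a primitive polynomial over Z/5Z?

Write f(z) = z^2 + z + 1.
|GF(5^2)^×| = 5^2 − 1 = 24. Prime factorization: 24 = 2^3·3.
f is primitive ⇔ z has order 24 in GF(5)[z]/(f), i.e. z^(24/q) ≠ 1 for each prime q | 24.
z^(12) mod f = 1
z^(8) mod f = 4z + 4.
Since z^(12) = 1, the order of z divides 12 < 24; not primitive.

No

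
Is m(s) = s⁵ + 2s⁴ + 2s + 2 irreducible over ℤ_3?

Yes

Check for roots in ℤ_3: m(0) = 2; m(1) = 1; m(2) = 1.
No roots, so no linear factors.
Monic irreducibles of degree 2 over GF(3): s² + 1, s² + s + 2, s² + 2s + 2.
None of them divide m (all give nonzero remainder).
No irreducible factor of degree ≤ 2 exists, so m is irreducible over GF(3).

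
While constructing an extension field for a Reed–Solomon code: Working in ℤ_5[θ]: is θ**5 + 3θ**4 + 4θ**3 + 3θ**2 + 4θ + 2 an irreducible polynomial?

No

Write P(θ) = θ**5 + 3θ**4 + 4θ**3 + 3θ**2 + 4θ + 2.
Check for roots in ℤ_5: P(0) = 2; P(1) = 2; P(2) = 4; P(3) = 0 → root; P(4) = 4.
P(3) = 0, so (θ − 3) divides P(θ); P is reducible.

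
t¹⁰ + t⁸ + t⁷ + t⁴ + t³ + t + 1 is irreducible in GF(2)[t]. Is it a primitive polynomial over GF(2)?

No

Write f(t) = t¹⁰ + t⁸ + t⁷ + t⁴ + t³ + t + 1.
|GF(2^10)^×| = 2^10 − 1 = 1023. Prime factorization: 1023 = 3·11·31.
f is primitive ⇔ t has order 1023 in GF(2)[t]/(f), i.e. t^(1023/q) ≠ 1 for each prime q | 1023.
t^(341) mod f = 1
t^(93) mod f = t⁹ + t⁷ + t².
t^(33) mod f = t⁷ + t⁶ + t⁴ + t³ + t² + t + 1.
Since t^(341) = 1, the order of t divides 341 < 1023; not primitive.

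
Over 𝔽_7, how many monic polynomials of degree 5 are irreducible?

x^(7^5) − x is the product of all monic irreducibles of degree dividing 5; Möbius inversion gives N = (1/5) Σ μ(5/d)·7^d.
Divisors of 5: 1, 5; μ(5/d) for each: -1, 1.
Σ = − 7^1 + 7^5 = 16800.
N = 16800/5 = 3360.

3360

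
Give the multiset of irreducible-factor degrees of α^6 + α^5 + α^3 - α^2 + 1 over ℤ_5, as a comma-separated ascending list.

Write f(α) = α^6 + α^5 + α^3 - α^2 + 1.
Roots in ℤ_5: f(0) = 1; f(1) = 3; f(2) = 1; f(3) = 1; f(4) = 4.
Complete factorization: f(α) = (α^6 + α^5 + α^3 - α^2 + 1).
Factor degrees with multiplicity: 6 = 6.

6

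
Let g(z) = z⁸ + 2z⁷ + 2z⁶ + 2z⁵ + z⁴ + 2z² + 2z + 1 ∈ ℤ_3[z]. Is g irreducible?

Check for roots in ℤ_3: g(0) = 1; g(1) = 1; g(2) = 1.
No roots, so no linear factors.
Monic irreducibles of degree 2 over GF(3): z² + 1, z² + z + 2, z² + 2z + 2.
None of them divide g (all give nonzero remainder).
Degree-3 irreducible divisors: test the 8 monic irreducibles of degree 3 over GF(3).
None of them divide g (all give nonzero remainder).
Degree-4 irreducible divisors: test the 18 monic irreducibles of degree 4 over GF(3).
None of them divide g (all give nonzero remainder).
No irreducible factor of degree ≤ 4 exists, so g is irreducible over GF(3).

Yes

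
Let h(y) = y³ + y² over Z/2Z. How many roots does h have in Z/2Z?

2

Evaluate at each of the 2 elements of Z/2Z:
h(0) = 0 → root; h(1) = 0 → root.
Roots: {0, 1}.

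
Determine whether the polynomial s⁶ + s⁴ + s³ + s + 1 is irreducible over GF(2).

Yes

Write f(s) = s⁶ + s⁴ + s³ + s + 1.
Check for roots in GF(2): f(0) = 1; f(1) = 1.
No roots, so no linear factors.
Monic irreducibles of degree 2 over GF(2): s² + s + 1.
None of them divide f (all give nonzero remainder).
Monic irreducibles of degree 3 over GF(2): s³ + s + 1, s³ + s² + 1.
None of them divide f (all give nonzero remainder).
No irreducible factor of degree ≤ 3 exists, so f is irreducible over GF(2).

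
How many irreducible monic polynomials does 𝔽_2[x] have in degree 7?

18

The number of monic irreducibles of degree 7 over GF(2) is (1/7)·Σ_{d∣7} μ(7/d) 2^d.
Divisors of 7: 1, 7; μ(7/d) for each: -1, 1.
Σ = − 2^1 + 2^7 = 126.
N = 126/7 = 18.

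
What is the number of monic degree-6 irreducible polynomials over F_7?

19544

x^(7^6) − x is the product of all monic irreducibles of degree dividing 6; Möbius inversion gives N = (1/6) Σ μ(6/d)·7^d.
Divisors of 6: 1, 2, 3, 6; μ(6/d) for each: 1, -1, -1, 1.
Σ = 7^1 − 7^2 − 7^3 + 7^6 = 117264.
N = 117264/6 = 19544.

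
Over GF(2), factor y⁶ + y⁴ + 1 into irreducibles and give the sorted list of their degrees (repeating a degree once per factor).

3, 3

Write g(y) = y⁶ + y⁴ + 1.
Roots in GF(2): g(0) = 1; g(1) = 1.
Complete factorization: g(y) = (y³ + y² + 1)^2.
Factor degrees with multiplicity: 3 + 3 = 6.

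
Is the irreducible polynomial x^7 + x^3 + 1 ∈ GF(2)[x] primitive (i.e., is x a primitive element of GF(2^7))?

Yes

Write f(x) = x^7 + x^3 + 1.
|GF(2^7)^×| = 2^7 − 1 = 127. Prime factorization: 127 = 127.
f is primitive ⇔ x has order 127 in GF(2)[x]/(f), i.e. x^(127/q) ≠ 1 for each prime q | 127.
x^(1) mod f = x.
None equal 1, so x has full order 127; f is primitive.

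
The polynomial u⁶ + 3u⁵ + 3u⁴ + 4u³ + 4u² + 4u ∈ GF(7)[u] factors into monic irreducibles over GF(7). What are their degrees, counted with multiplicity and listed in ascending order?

1, 2, 3

Write g(u) = u⁶ + 3u⁵ + 3u⁴ + 4u³ + 4u² + 4u.
Linear factors from roots: (u).
Complete factorization: g(u) = (u)·(u² + 5u + 2)·(u³ + 5u² + 4u + 2).
Factor degrees with multiplicity: 1 + 2 + 3 = 6.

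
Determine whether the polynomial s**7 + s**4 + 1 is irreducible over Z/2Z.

Write h(s) = s**7 + s**4 + 1.
Check for roots in Z/2Z: h(0) = 1; h(1) = 1.
No roots, so no linear factors.
Monic irreducibles of degree 2 over GF(2): s**2 + s + 1.
None of them divide h (all give nonzero remainder).
Monic irreducibles of degree 3 over GF(2): s**3 + s + 1, s**3 + s**2 + 1.
None of them divide h (all give nonzero remainder).
No irreducible factor of degree ≤ 3 exists, so h is irreducible over GF(2).

Yes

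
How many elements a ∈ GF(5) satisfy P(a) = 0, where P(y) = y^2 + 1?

2

Evaluate at each of the 5 elements of GF(5):
P(0) = 1; P(1) = 2; P(2) = 0 → root; P(3) = 0 → root; P(4) = 2.
Roots: {2, 3}.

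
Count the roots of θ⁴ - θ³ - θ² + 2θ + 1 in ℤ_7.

Write f(θ) = θ⁴ - θ³ - θ² + 2θ + 1.
Evaluate at each of the 7 elements of ℤ_7:
f(0) = 1; f(1) = 2; f(2) = 2; f(3) = 3; f(4) = 3; f(5) = 3; f(6) = 0 → root.
Roots: {6}.

1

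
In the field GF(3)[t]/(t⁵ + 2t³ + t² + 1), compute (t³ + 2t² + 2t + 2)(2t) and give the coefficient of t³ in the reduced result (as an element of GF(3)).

Multiply in GF(3)[t]: (t³ + 2t² + 2t + 2)·(2t) = 2t⁴ + t³ + t² + t.
Reduced: 2t⁴ + t³ + t² + t.

1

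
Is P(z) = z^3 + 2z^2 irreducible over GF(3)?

Check for roots in GF(3): P(0) = 0 → root; P(1) = 0 → root; P(2) = 1.
P(0) = 0, so (z) divides P(z); P is reducible.

No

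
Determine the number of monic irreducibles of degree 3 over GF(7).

112

x^(7^3) − x is the product of all monic irreducibles of degree dividing 3; Möbius inversion gives N = (1/3) Σ μ(3/d)·7^d.
Divisors of 3: 1, 3; μ(3/d) for each: -1, 1.
Σ = − 7^1 + 7^3 = 336.
N = 336/3 = 112.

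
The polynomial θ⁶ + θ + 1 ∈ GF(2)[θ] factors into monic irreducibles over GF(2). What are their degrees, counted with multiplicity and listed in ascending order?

6

Write h(θ) = θ⁶ + θ + 1.
Roots in GF(2): h(0) = 1; h(1) = 1.
Complete factorization: h(θ) = (θ⁶ + θ + 1).
Factor degrees with multiplicity: 6 = 6.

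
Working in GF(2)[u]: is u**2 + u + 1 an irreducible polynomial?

Yes

Write P(u) = u**2 + u + 1.
Check for roots in GF(2): P(0) = 1; P(1) = 1.
No roots. A degree-2 polynomial over a field with no linear factor is irreducible.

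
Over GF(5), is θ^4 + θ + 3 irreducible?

Write P(θ) = θ^4 + θ + 3.
Check for roots in GF(5): P(0) = 3; P(1) = 0 → root; P(2) = 1; P(3) = 2; P(4) = 3.
P(1) = 0, so (θ − 1) divides P(θ); P is reducible.

No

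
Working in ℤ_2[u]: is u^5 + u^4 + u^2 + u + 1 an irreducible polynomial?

Write m(u) = u^5 + u^4 + u^2 + u + 1.
Check for roots in ℤ_2: m(0) = 1; m(1) = 1.
No roots, so no linear factors.
Monic irreducibles of degree 2 over GF(2): u^2 + u + 1.
None of them divide m (all give nonzero remainder).
No irreducible factor of degree ≤ 2 exists, so m is irreducible over GF(2).

Yes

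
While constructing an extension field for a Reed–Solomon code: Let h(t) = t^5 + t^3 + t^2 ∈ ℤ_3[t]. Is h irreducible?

No

Check for roots in ℤ_3: h(0) = 0 → root; h(1) = 0 → root; h(2) = 2.
h(0) = 0, so (t) divides h(t); h is reducible.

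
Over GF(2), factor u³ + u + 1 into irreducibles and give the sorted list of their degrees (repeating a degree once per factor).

3

Write h(u) = u³ + u + 1.
Roots in GF(2): h(0) = 1; h(1) = 1.
Complete factorization: h(u) = (u³ + u + 1).
Factor degrees with multiplicity: 3 = 3.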